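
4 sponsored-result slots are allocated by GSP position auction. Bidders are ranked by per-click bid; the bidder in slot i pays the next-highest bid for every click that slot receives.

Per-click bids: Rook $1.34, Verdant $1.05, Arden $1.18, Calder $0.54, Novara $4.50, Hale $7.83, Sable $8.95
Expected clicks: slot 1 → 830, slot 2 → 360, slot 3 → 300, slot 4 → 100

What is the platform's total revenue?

Per-click bids in order: $8.95 (Sable) > $7.83 (Hale) > $4.50 (Novara) > $1.34 (Rook) > $1.18 (Arden) > …
Slot 1: Sable pays $7.83 × 830 = $6498.90
Slot 2: Hale pays $4.50 × 360 = $1620.00
Slot 3: Novara pays $1.34 × 300 = $402.00
Slot 4: Rook pays $1.18 × 100 = $118.00
Total = $8638.90

Total revenue: $8638.90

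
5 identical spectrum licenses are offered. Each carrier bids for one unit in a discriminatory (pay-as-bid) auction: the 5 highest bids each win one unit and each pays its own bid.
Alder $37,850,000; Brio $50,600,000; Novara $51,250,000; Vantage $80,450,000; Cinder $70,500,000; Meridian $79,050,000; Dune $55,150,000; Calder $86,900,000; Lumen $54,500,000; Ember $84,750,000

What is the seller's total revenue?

Sorting: 86,900,000 (Calder), 84,750,000 (Ember), 80,450,000 (Vantage), 79,050,000 (Meridian), 70,500,000 (Cinder), 55,150,000 (Dune), 54,500,000 (Lumen), …
Winners (5 units): Calder, Ember, Vantage, Meridian, Cinder.
Total revenue = 86,900,000 + 84,750,000 + 80,450,000 + 79,050,000 + 70,500,000 = $401,650,000.

Total revenue: $401,650,000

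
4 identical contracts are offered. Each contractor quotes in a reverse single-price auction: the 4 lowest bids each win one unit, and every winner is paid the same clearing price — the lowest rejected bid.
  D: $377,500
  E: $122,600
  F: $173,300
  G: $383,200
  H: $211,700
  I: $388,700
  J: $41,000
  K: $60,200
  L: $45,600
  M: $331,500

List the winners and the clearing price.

J, L, K, E; each is paid $173,300

Bids ranked low→high: 41,000 (J), 45,600 (L), 60,200 (K), 122,600 (E), 173,300 (F), 211,700 (H), …
Winners (4 units): J, L, K, E.
First losing bid is F's $173,300, which sets the uniform price.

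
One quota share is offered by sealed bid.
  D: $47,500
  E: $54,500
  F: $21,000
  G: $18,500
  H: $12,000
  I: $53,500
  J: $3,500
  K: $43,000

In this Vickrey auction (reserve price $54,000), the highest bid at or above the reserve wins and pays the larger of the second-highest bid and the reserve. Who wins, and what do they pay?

Rule: the highest bid at or above the reserve wins and pays the larger of the second-highest bid and the reserve.
Sorting bids: 54,500 (E) > 53,500 (I) > 47,500 (D) > 43,000 (K) > 21,000 (F) > 18,500 (G) > …
Highest eligible bid: E at $54,500.
max(second-highest $53,500, reserve $54,000) = $54,000.

E pays $54,000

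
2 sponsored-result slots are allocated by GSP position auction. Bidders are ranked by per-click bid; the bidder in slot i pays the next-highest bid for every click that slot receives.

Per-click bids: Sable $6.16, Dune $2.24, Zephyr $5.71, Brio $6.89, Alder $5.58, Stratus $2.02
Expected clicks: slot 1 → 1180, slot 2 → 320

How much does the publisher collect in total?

Total revenue: $9096.00

Sorting advertisers: $6.89 (Brio) > $6.16 (Sable) > $5.71 (Zephyr) > …
Slot 1: Brio pays $6.16 × 1180 = $7268.80
Slot 2: Sable pays $5.71 × 320 = $1827.20
Total = $9096.00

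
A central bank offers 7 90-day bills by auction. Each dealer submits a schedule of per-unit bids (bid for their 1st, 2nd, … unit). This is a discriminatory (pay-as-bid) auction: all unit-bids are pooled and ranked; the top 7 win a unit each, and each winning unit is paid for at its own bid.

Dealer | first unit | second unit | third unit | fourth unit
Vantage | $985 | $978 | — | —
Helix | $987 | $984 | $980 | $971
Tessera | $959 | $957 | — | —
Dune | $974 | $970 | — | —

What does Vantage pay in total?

Vantage pays $1,963

Pooled unit-bids ranked (top 7): 987 (Helix-1), 985 (Vantage-1), 984 (Helix-2), 980 (Helix-3), 978 (Vantage-2), 974 (Dune-1), 971 (Helix-4)
Next rejected bid: $970 (not a price — pay-as-bid).
Vantage's winning unit-bids: 985 + 978 = $1,963.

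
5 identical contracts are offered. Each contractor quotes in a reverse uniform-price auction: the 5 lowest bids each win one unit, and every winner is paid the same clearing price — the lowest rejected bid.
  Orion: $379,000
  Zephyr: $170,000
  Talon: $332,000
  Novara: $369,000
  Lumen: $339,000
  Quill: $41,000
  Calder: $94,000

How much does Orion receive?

Sorting: 41,000 (Quill), 94,000 (Calder), 170,000 (Zephyr), 332,000 (Talon), 339,000 (Lumen), 369,000 (Novara), 379,000 (Orion)
Winners (5 units): Quill, Calder, Zephyr, Talon, Lumen.
Lowest unsuccessful bid: $369,000 → clearing price.
Orion does not win → is paid $0.

Orion is paid $0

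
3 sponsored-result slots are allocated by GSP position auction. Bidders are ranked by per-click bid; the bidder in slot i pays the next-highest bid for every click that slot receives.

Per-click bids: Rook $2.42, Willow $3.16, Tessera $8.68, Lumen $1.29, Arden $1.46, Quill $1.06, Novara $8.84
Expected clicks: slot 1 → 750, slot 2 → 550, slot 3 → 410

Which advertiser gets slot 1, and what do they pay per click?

Novara; $8.68 per click

Ranked by bid: $8.84 (Novara) > $8.68 (Tessera) > $3.16 (Willow) > $2.42 (Rook) > …
Slot 1 goes to the first-ranked bidder, Novara, who pays the next bid down: $8.68/click.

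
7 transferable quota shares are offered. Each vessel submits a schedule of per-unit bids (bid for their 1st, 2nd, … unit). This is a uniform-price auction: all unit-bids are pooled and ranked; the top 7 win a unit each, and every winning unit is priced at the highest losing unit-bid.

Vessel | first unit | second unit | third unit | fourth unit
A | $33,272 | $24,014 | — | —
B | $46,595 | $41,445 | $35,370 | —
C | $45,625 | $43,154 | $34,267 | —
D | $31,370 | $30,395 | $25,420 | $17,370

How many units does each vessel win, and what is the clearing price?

A 1, B 3, C 3; clearing price $31,370

Merging the schedules and taking the best 7: 46,595 (B-1), 45,625 (C-1), 43,154 (C-2), 41,445 (B-2), 35,370 (B-3), 34,267 (C-3), 33,272 (A-1)
The (k+1)-th unit-bid is $31,370.
Allocation: A 1, B 3, C 3.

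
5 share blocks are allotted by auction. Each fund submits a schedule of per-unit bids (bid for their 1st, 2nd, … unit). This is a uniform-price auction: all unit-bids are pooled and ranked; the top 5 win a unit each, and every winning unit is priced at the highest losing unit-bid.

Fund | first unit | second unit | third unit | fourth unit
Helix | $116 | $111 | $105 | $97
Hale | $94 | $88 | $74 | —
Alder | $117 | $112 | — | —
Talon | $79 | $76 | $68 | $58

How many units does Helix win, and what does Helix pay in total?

All unit-bids, highest first — top 5: 117 (Alder-1), 116 (Helix-1), 112 (Alder-2), 111 (Helix-2), 105 (Helix-3)
Highest rejected unit-bid = $97.
Helix wins 3 unit(s) at $97 each.

Helix: 3 units, pays $291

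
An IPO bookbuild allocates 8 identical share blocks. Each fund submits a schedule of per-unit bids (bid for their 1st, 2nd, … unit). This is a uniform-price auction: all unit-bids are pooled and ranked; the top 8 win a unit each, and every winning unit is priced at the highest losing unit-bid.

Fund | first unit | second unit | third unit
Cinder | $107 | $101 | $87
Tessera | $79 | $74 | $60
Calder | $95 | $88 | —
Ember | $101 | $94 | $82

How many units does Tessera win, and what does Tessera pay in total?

Merging the schedules and taking the best 8: 107 (Cinder-1), 101 (Cinder-2), 101 (Ember-1), 95 (Calder-1), 94 (Ember-2), 88 (Calder-2), 87 (Cinder-3), 82 (Ember-3)
First bid not allocated: $79.
Tessera wins 0 unit(s) at $79 each.

Tessera: 0 units, pays $0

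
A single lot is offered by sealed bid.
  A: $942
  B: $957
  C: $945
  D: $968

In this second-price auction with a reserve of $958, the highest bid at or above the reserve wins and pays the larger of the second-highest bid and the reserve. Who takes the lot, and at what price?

Second-price auction with a reserve of $958: the highest bid at or above the reserve wins and pays the larger of the second-highest bid and the reserve.
Bids in order: 968 (D) > 957 (B) > 945 (C) > 942 (A)
Highest eligible bid: D at $968.
Second-highest bid $957 is below the reserve $958, so the reserve binds → payment $958.

D pays $958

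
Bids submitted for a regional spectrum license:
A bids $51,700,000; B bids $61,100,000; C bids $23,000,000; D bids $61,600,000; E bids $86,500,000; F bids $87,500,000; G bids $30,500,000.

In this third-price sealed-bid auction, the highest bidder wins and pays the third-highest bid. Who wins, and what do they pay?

F pays $61,600,000

Rule: the highest bidder wins and pays the third-highest bid.
Bids ranked: 87,500,000 (F) > 86,500,000 (E) > 61,600,000 (D) > 61,100,000 (B) > 51,700,000 (A) > 30,500,000 (G) > …
F is highest; pays the third-highest bid, $61,600,000.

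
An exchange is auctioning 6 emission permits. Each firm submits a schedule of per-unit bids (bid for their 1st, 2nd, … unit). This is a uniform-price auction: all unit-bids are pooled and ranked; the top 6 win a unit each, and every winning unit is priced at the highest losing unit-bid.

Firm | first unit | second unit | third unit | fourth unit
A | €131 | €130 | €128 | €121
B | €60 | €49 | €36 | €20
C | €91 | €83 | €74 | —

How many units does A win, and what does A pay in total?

Pooled unit-bids ranked (top 6): 131 (A-1), 130 (A-2), 128 (A-3), 121 (A-4), 91 (C-1), 83 (C-2)
The (k+1)-th unit-bid is €74.
A wins 4 unit(s) at €74 each.

A: 4 units, pays €296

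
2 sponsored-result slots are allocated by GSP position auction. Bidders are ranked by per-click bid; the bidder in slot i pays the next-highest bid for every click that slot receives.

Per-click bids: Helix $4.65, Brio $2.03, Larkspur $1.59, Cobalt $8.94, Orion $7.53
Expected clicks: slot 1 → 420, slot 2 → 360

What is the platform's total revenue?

Sorting advertisers: $8.94 (Cobalt) > $7.53 (Orion) > $4.65 (Helix) > …
Slot 1: Cobalt pays $7.53 × 420 = $3162.60
Slot 2: Orion pays $4.65 × 360 = $1674.00
Total = $4836.60

Total revenue: $4836.60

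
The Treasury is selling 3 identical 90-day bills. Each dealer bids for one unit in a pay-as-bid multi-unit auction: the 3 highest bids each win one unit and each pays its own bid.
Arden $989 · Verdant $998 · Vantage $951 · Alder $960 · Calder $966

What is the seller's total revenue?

Bids ranked high→low: 998 (Verdant), 989 (Arden), 966 (Calder), 960 (Alder), 951 (Vantage)
The 3 highest are Verdant, Arden, Calder.
Total revenue = 998 + 989 + 966 = $2,953.

Total revenue: $2,953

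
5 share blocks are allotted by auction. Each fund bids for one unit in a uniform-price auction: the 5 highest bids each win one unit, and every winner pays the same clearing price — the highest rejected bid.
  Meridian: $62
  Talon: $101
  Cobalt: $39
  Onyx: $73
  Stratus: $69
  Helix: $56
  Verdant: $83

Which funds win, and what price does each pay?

Talon, Verdant, Onyx, Stratus, Meridian; each pays $56

Bids ranked high→low: 101 (Talon), 83 (Verdant), 73 (Onyx), 69 (Stratus), 62 (Meridian), 56 (Helix), 39 (Cobalt)
The 5 highest are Talon, Verdant, Onyx, Stratus, Meridian.
First losing bid is Helix's $56, which sets the uniform price.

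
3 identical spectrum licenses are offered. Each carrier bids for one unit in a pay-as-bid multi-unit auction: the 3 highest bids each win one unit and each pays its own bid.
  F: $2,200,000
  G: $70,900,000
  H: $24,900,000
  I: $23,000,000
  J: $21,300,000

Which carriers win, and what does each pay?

G $70,900,000, H $24,900,000, I $23,000,000

Ordering the bids: 70,900,000 (G), 24,900,000 (H), 23,000,000 (I), 21,300,000 (J), 2,200,000 (F)
Top 3: G, H, I.
Each winner pays its own bid: G $70,900,000, H $24,900,000, I $23,000,000.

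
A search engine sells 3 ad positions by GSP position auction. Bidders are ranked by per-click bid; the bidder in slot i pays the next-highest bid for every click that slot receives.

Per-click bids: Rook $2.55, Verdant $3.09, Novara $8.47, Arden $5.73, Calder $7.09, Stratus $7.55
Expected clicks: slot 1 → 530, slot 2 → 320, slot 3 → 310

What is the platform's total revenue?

Total revenue: $8046.60

Ranked by bid: $8.47 (Novara) > $7.55 (Stratus) > $7.09 (Calder) > $5.73 (Arden) > …
Slot 1: Novara pays $7.55 × 530 = $4001.50
Slot 2: Stratus pays $7.09 × 320 = $2268.80
Slot 3: Calder pays $5.73 × 310 = $1776.30
Total = $8046.60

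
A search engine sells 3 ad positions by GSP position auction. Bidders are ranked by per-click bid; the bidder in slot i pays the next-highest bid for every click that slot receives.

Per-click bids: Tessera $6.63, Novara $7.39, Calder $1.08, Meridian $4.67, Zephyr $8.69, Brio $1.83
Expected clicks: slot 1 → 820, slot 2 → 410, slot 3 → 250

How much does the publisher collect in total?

Total revenue: $9945.60

Ranked by bid: $8.69 (Zephyr) > $7.39 (Novara) > $6.63 (Tessera) > $4.67 (Meridian) > …
Slot 1: Zephyr pays $7.39 × 820 = $6059.80
Slot 2: Novara pays $6.63 × 410 = $2718.30
Slot 3: Tessera pays $4.67 × 250 = $1167.50
Total = $9945.60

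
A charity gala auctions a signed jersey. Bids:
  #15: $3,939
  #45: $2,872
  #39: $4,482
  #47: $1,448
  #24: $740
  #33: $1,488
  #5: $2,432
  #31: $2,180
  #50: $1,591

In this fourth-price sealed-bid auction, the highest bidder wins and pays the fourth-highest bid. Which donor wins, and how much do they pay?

#39 pays $2,432

Rule: the highest bidder wins and pays the fourth-highest bid.
Bids ranked: 4,482 (#39) > 3,939 (#15) > 2,872 (#45) > 2,432 (#5) > 2,180 (#31) > 1,591 (#50) > …
#39 wins; payment is bid #4 in the ranking = $2,432.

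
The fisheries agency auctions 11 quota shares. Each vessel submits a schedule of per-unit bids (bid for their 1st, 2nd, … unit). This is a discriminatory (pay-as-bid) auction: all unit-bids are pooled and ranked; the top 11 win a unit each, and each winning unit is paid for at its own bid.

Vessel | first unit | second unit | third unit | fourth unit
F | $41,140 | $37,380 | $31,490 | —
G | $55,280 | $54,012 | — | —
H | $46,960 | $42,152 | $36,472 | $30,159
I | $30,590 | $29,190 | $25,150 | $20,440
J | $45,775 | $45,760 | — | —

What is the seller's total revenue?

Total revenue: $467,011

Merging the schedules and taking the best 11: 55,280 (G-1), 54,012 (G-2), 46,960 (H-1), 45,775 (J-1), 45,760 (J-2), 42,152 (H-2), 41,140 (F-1), 37,380 (F-2), 36,472 (H-3), 31,490 (F-3), 30,590 (I-1)
Next rejected bid: $30,159 (not a price — pay-as-bid).
Each winning unit pays its own bid.
Revenue = 55,280 + 54,012 + 46,960 + 45,775 + 45,760 + 42,152 + 41,140 + 37,380 + 36,472 + 31,490 + 30,590 = $467,011.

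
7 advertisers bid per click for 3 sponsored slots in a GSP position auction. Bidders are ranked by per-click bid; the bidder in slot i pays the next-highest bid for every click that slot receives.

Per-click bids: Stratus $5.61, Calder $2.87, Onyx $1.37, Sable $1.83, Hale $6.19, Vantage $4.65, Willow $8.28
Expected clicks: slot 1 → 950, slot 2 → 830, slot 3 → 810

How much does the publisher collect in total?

Sorting advertisers: $8.28 (Willow) > $6.19 (Hale) > $5.61 (Stratus) > $4.65 (Vantage) > …
Slot 1: Willow pays $6.19 × 950 = $5880.50
Slot 2: Hale pays $5.61 × 830 = $4656.30
Slot 3: Stratus pays $4.65 × 810 = $3766.50
Total = $14303.30

Total revenue: $14303.30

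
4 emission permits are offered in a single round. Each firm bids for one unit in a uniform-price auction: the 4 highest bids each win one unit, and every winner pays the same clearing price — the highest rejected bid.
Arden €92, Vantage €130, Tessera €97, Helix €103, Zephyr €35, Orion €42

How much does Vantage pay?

Vantage pays €42

Ordering the bids: 130 (Vantage), 103 (Helix), 97 (Tessera), 92 (Arden), 42 (Orion), 35 (Zephyr)
Winners (4 units): Vantage, Helix, Tessera, Arden.
First losing bid is Orion's €42, which sets the uniform price.
Vantage wins → pays €42.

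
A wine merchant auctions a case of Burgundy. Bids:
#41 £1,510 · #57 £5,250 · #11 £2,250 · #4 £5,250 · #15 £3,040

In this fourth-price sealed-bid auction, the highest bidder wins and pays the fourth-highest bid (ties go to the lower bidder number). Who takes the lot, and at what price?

Sorting bids: 5,250 (#4) > 5,250 (#57) > 3,040 (#15) > 2,250 (#11) > 1,510 (#41)
Tie at £5,250 → #4 wins by tie-break.
#4 wins; payment is bid #4 in the ranking = £2,250.

#4 pays £2,250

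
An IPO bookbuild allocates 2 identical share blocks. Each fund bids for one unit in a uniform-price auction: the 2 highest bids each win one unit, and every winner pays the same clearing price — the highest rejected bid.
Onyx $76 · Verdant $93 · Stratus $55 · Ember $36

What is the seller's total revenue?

Bids ranked high→low: 93 (Verdant), 76 (Onyx), 55 (Stratus), 36 (Ember)
Top 2: Verdant, Onyx.
First losing bid is Stratus's $55, which sets the uniform price.
Total revenue = 2 × $55 = $110.

Total revenue: $110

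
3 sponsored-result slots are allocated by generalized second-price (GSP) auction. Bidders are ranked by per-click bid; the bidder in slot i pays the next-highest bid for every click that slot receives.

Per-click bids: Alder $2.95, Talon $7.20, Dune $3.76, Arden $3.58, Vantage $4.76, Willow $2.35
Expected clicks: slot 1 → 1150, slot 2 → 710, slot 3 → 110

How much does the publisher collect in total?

Sorting advertisers: $7.20 (Talon) > $4.76 (Vantage) > $3.76 (Dune) > $3.58 (Arden) > …
Slot 1: Talon pays $4.76 × 1150 = $5474.00
Slot 2: Vantage pays $3.76 × 710 = $2669.60
Slot 3: Dune pays $3.58 × 110 = $393.80
Total = $8537.40

Total revenue: $8537.40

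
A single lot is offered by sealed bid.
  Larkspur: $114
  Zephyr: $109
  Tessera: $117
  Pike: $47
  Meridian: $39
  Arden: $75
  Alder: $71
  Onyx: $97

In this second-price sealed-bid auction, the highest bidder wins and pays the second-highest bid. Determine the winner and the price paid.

Bids ranked: 117 (Tessera) > 114 (Larkspur) > 109 (Zephyr) > 97 (Onyx) > 75 (Arden) > 71 (Alder) > …
Tessera is highest; pays the second-highest bid, $114.

Tessera pays $114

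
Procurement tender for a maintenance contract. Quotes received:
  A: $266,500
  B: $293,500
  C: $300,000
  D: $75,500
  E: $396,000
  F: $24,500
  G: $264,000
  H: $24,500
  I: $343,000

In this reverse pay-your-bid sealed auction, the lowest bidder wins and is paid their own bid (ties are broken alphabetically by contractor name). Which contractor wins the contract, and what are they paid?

F is paid $24,500

Bids ranked: 24,500 (F) < 24,500 (H) < 75,500 (D) < 264,000 (G) < 266,500 (A) < 293,500 (B) < …
F and H tie at $24,500; tie-break gives it to F.
F is lowest → is paid own bid, $24,500.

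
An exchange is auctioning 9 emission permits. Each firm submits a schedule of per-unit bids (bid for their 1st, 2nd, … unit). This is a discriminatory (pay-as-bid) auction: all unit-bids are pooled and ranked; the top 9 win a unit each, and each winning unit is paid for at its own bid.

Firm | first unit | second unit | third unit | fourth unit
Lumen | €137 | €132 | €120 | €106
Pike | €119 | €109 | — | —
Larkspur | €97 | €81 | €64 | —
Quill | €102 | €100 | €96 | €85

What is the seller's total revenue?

Total revenue: €1,022

Pooled unit-bids ranked (top 9): 137 (Lumen-1), 132 (Lumen-2), 120 (Lumen-3), 119 (Pike-1), 109 (Pike-2), 106 (Lumen-4), 102 (Quill-1), 100 (Quill-2), 97 (Larkspur-1)
Next rejected bid: €96 (not a price — pay-as-bid).
Each winning unit pays its own bid.
Revenue = 137 + 132 + 120 + 119 + 109 + 106 + 102 + 100 + 97 = €1,022.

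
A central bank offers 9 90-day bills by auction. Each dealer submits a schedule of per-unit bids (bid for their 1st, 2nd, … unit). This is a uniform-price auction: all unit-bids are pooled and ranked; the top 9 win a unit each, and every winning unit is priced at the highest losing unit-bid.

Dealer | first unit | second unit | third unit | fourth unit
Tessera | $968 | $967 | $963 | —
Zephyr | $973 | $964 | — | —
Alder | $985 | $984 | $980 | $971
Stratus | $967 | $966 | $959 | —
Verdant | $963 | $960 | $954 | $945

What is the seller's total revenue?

Merging the schedules and taking the best 9: 985 (Alder-1), 984 (Alder-2), 980 (Alder-3), 973 (Zephyr-1), 971 (Alder-4), 968 (Tessera-1), 967 (Tessera-2), 967 (Stratus-1), 966 (Stratus-2)
First bid not allocated: $964.
Allocation: Alder 4, Stratus 2, Tessera 2, Zephyr 1. Every unit priced at $964.
Revenue = 9 × 964 = $8,676.

Total revenue: $8,676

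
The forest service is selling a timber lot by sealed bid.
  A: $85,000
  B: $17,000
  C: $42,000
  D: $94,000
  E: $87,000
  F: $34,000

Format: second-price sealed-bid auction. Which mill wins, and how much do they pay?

D pays $87,000

Bids ranked: 94,000 (D) > 87,000 (E) > 85,000 (A) > 42,000 (C) > 34,000 (F) > 17,000 (B)
D is highest; pays the second-highest bid, $87,000.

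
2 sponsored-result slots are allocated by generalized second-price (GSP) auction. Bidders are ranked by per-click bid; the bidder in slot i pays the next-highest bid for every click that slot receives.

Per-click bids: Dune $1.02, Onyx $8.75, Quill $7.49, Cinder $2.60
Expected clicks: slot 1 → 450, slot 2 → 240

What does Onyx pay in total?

Ranked by bid: $8.75 (Onyx) > $7.49 (Quill) > $2.60 (Cinder) > …
Onyx holds slot 1 → pays next bid $7.49 × 450 clicks = $3370.50.

Onyx pays $3370.50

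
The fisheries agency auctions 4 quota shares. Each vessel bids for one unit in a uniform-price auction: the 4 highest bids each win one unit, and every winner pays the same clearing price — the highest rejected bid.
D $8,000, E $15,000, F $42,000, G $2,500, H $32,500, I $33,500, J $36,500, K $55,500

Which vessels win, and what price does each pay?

K, F, J, I; each pays $32,500

Bids ranked high→low: 55,500 (K), 42,000 (F), 36,500 (J), 33,500 (I), 32,500 (H), 15,000 (E), …
Winners (4 units): K, F, J, I.
Clearing price = highest rejected bid = $32,500.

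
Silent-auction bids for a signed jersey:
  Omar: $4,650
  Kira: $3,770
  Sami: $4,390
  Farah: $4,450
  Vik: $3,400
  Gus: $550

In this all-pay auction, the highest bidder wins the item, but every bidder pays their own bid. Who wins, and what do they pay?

All-pay auction: the highest bidder wins the item, but every bidder pays their own bid.
Bids in order: 4,650 (Omar) > 4,450 (Farah) > 4,390 (Sami) > 3,770 (Kira) > 3,400 (Vik) > 550 (Gus)
Omar is highest and takes the item; every bidder forfeits their bid.

Omar pays $4,650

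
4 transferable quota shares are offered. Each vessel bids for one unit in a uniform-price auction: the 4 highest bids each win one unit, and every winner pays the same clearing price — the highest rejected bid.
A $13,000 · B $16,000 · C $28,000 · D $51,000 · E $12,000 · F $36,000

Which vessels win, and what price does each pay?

D, F, C, B; each pays $13,000

Sorting: 51,000 (D), 36,000 (F), 28,000 (C), 16,000 (B), 13,000 (A), 12,000 (E)
Top 4: D, F, C, B.
First losing bid is A's $13,000, which sets the uniform price.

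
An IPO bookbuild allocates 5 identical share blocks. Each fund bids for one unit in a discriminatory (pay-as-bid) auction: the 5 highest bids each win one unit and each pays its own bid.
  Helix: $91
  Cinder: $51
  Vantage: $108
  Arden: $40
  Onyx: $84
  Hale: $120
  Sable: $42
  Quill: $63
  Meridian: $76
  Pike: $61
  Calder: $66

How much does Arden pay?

Ordering the bids: 120 (Hale), 108 (Vantage), 91 (Helix), 84 (Onyx), 76 (Meridian), 66 (Calder), 63 (Quill), …
The 5 highest are Hale, Vantage, Helix, Onyx, Meridian.
Arden does not win → $0.

Arden pays $0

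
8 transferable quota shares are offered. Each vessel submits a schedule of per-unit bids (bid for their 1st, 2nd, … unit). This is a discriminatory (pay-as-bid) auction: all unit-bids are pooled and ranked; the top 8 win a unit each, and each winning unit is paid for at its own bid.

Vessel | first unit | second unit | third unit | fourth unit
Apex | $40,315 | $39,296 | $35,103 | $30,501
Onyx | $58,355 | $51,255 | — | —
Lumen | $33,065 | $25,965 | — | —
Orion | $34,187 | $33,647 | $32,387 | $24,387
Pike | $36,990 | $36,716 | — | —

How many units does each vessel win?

Pooled unit-bids ranked (top 8): 58,355 (Onyx-1), 51,255 (Onyx-2), 40,315 (Apex-1), 39,296 (Apex-2), 36,990 (Pike-1), 36,716 (Pike-2), 35,103 (Apex-3), 34,187 (Orion-1)
Next rejected bid: $33,647 (not a price — pay-as-bid).
Allocation: Apex 3, Onyx 2, Orion 1, Pike 2.

Apex 3, Onyx 2, Orion 1, Pike 2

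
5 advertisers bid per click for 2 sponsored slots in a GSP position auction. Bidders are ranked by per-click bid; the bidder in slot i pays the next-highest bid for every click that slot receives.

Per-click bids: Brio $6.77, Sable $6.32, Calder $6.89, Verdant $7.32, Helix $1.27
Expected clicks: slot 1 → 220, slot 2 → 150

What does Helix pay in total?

Ranked by bid: $7.32 (Verdant) > $6.89 (Calder) > $6.77 (Brio) > …
Helix ranks below slot 2 → no slot, pays nothing.

Helix pays $0.00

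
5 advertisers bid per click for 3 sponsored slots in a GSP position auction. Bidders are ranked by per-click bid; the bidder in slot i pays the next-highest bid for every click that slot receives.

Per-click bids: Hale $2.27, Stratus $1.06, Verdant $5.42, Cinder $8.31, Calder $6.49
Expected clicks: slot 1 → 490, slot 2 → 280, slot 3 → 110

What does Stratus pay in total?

Stratus pays $0.00

Ranked by bid: $8.31 (Cinder) > $6.49 (Calder) > $5.42 (Verdant) > $2.27 (Hale) > …
Stratus ranks below slot 3 → no slot, pays nothing.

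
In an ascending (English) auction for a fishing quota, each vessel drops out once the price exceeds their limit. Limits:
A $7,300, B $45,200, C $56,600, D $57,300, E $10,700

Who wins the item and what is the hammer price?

Sorting limits: 57,300 (D) > 56,600 (C) > 45,200 (B) > 10,700 (E) > 7,300 (A)
C is the last rival to drop out, at $56,600; D remains and wins at that price.

D wins at $56,600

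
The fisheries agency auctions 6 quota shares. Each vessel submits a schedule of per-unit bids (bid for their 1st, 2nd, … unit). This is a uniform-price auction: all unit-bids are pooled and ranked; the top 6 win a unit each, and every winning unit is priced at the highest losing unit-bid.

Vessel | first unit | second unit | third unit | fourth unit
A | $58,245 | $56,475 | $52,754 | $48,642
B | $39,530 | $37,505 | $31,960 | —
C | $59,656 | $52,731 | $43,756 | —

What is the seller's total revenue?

Total revenue: $262,536

All unit-bids, highest first — top 6: 59,656 (C-1), 58,245 (A-1), 56,475 (A-2), 52,754 (A-3), 52,731 (C-2), 48,642 (A-4)
Highest rejected unit-bid = $43,756.
Allocation: A 4, C 2. Every unit priced at $43,756.
Revenue = 6 × 43,756 = $262,536.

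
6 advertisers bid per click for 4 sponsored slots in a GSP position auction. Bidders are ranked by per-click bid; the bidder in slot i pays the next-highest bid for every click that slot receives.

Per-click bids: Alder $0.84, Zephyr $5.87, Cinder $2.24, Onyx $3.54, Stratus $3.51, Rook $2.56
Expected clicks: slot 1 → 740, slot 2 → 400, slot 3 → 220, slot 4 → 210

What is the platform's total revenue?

Per-click bids in order: $5.87 (Zephyr) > $3.54 (Onyx) > $3.51 (Stratus) > $2.56 (Rook) > $2.24 (Cinder) > …
Slot 1: Zephyr pays $3.54 × 740 = $2619.60
Slot 2: Onyx pays $3.51 × 400 = $1404.00
Slot 3: Stratus pays $2.56 × 220 = $563.20
Slot 4: Rook pays $2.24 × 210 = $470.40
Total = $5057.20

Total revenue: $5057.20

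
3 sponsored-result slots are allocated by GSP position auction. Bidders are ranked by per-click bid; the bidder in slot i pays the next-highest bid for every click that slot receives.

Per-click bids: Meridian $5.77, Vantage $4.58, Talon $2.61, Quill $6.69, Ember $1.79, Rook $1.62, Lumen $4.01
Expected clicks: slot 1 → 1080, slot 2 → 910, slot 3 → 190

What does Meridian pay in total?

Meridian pays $4167.80

Sorting advertisers: $6.69 (Quill) > $5.77 (Meridian) > $4.58 (Vantage) > $4.01 (Lumen) > …
Meridian holds slot 2 → pays next bid $4.58 × 910 clicks = $4167.80.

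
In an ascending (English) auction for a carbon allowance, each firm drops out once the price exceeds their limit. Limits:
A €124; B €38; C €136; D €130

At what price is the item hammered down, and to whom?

C wins at €130

Open ascending-bid auction: the price rises until one bidder remains; the winner pays the price at which the last rival dropped out.
Limits in order: 136 (C) > 130 (D) > 124 (A) > 38 (B)
Bidding ends when D exits at €130; C takes it.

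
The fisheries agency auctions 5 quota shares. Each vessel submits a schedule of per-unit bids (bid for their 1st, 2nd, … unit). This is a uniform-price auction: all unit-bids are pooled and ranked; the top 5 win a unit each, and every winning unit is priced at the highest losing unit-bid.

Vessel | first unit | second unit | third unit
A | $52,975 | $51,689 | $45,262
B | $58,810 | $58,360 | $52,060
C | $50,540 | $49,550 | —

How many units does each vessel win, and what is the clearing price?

Merging the schedules and taking the best 5: 58,810 (B-1), 58,360 (B-2), 52,975 (A-1), 52,060 (B-3), 51,689 (A-2)
Highest rejected unit-bid = $50,540.
Allocation: A 2, B 3.

A 2, B 3; clearing price $50,540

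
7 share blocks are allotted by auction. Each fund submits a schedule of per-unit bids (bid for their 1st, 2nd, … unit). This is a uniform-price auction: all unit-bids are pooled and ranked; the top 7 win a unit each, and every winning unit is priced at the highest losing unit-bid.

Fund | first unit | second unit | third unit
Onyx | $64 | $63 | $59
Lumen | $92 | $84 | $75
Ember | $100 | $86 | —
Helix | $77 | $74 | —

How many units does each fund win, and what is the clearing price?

Ember 2, Helix 2, Lumen 3; clearing price $64

All unit-bids, highest first — top 7: 100 (Ember-1), 92 (Lumen-1), 86 (Ember-2), 84 (Lumen-2), 77 (Helix-1), 75 (Lumen-3), 74 (Helix-2)
First bid not allocated: $64.
Allocation: Ember 2, Helix 2, Lumen 3.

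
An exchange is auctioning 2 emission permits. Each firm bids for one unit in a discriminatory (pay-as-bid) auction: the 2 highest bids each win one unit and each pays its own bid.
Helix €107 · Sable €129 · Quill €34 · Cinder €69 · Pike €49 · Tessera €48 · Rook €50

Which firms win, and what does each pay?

Sable €129, Helix €107

Ordering the bids: 129 (Sable), 107 (Helix), 69 (Cinder), 50 (Rook), …
Winners (2 units): Sable, Helix.
Each winner pays its own bid: Sable €129, Helix €107.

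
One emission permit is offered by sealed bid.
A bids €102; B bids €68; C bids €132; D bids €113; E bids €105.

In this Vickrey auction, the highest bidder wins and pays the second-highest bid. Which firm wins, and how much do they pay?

Bids ranked: 132 (C) > 113 (D) > 105 (E) > 102 (A) > 68 (B)
C is highest; pays the second-highest bid, €113.

C pays €113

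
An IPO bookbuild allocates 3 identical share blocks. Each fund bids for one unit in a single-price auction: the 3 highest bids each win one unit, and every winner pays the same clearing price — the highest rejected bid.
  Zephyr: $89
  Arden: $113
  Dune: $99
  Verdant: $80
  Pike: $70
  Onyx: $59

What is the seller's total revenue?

Total revenue: $240

Sorting: 113 (Arden), 99 (Dune), 89 (Zephyr), 80 (Verdant), 70 (Pike), …
Top 3: Arden, Dune, Zephyr.
Highest unsuccessful bid: $80 → clearing price.
Total revenue = 3 × $80 = $240.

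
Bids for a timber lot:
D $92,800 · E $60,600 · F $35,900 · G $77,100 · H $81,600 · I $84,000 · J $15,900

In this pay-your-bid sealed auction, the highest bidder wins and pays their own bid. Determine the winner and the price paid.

D pays $92,800

Sorting bids: 92,800 (D) > 84,000 (I) > 81,600 (H) > 77,100 (G) > 60,600 (E) > 35,900 (F) > …
D is highest → pays own bid, $92,800.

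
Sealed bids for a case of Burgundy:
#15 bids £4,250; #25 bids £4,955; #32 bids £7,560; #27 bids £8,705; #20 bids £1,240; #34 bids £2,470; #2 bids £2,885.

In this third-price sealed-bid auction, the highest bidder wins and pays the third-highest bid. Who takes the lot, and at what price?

#27 pays £4,955

Sorting bids: 8,705 (#27) > 7,560 (#32) > 4,955 (#25) > 4,250 (#15) > 2,885 (#2) > 2,470 (#34) > …
#27 wins; payment is bid #3 in the ranking = £4,955.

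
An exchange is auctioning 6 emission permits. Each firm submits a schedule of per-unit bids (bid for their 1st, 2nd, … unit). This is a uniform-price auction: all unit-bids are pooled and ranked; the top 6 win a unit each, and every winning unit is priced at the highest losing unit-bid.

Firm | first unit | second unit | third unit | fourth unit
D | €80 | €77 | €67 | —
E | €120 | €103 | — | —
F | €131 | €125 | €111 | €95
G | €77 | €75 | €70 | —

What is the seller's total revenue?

Total revenue: €480

All unit-bids, highest first — top 6: 131 (F-1), 125 (F-2), 120 (E-1), 111 (F-3), 103 (E-2), 95 (F-4)
First bid not allocated: €80.
Allocation: E 2, F 4. Every unit priced at €80.
Revenue = 6 × 80 = €480.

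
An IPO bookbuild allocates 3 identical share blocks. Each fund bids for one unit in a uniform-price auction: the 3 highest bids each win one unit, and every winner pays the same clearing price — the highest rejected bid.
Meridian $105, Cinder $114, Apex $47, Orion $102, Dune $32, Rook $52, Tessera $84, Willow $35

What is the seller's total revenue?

Bids ranked high→low: 114 (Cinder), 105 (Meridian), 102 (Orion), 84 (Tessera), 52 (Rook), …
Top 3: Cinder, Meridian, Orion.
Clearing price = highest rejected bid = $84.
Total revenue = 3 × $84 = $252.

Total revenue: $252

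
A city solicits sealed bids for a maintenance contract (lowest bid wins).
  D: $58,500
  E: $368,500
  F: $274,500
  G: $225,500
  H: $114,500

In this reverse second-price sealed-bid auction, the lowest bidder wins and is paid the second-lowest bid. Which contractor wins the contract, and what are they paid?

Reverse second-price sealed-bid auction: the lowest bidder wins and is paid the second-lowest bid.
Sorting bids: 58,500 (D) < 114,500 (H) < 225,500 (G) < 274,500 (F) < 368,500 (E)
Second-price: D is paid H's bid of $114,500.

D is paid $114,500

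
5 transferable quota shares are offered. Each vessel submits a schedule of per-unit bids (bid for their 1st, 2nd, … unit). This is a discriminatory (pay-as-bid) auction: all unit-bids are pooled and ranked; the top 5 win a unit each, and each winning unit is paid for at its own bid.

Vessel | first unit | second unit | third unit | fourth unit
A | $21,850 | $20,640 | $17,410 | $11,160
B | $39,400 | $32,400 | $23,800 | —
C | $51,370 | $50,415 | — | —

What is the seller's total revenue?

Total revenue: $197,385

Merging the schedules and taking the best 5: 51,370 (C-1), 50,415 (C-2), 39,400 (B-1), 32,400 (B-2), 23,800 (B-3)
Next rejected bid: $21,850 (not a price — pay-as-bid).
Each winning unit pays its own bid.
Revenue = 51,370 + 50,415 + 39,400 + 32,400 + 23,800 = $197,385.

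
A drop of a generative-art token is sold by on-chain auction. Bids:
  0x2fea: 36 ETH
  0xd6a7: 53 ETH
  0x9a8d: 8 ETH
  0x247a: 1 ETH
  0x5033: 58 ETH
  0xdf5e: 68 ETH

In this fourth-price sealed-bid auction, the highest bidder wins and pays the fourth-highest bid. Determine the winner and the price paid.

Rule: the highest bidder wins and pays the fourth-highest bid.
Sorting bids: 68 (0xdf5e) > 58 (0x5033) > 53 (0xd6a7) > 36 (0x2fea) > 8 (0x9a8d) > 1 (0x247a)
0xdf5e wins; payment is bid #4 in the ranking = 36 ETH.

0xdf5e pays 36 ETH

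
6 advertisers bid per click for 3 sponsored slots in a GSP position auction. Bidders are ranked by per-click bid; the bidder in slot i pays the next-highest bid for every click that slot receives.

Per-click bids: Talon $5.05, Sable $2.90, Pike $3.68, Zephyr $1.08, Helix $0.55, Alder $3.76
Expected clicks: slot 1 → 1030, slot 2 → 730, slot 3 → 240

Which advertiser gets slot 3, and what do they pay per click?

Pike; $2.90 per click

Per-click bids in order: $5.05 (Talon) > $3.76 (Alder) > $3.68 (Pike) > $2.90 (Sable) > …
Slot 3 goes to the third-ranked bidder, Pike, who pays the next bid down: $2.90/click.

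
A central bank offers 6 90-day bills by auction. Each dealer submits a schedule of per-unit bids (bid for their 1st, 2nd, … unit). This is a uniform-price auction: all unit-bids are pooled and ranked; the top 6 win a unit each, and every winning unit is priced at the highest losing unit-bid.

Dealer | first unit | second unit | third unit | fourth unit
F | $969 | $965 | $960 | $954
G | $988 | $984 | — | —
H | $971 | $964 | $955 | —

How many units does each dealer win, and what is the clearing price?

F 2, G 2, H 2; clearing price $960

Merging the schedules and taking the best 6: 988 (G-1), 984 (G-2), 971 (H-1), 969 (F-1), 965 (F-2), 964 (H-2)
Highest rejected unit-bid = $960.
Allocation: F 2, G 2, H 2.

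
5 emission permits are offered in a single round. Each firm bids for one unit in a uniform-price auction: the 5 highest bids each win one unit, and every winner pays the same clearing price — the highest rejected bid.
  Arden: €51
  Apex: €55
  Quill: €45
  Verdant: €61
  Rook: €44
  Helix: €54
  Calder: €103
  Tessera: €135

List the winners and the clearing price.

Tessera, Calder, Verdant, Apex, Helix; each pays €51

Bids ranked high→low: 135 (Tessera), 103 (Calder), 61 (Verdant), 55 (Apex), 54 (Helix), 51 (Arden), 45 (Quill), …
The 5 highest are Tessera, Calder, Verdant, Apex, Helix.
Clearing price = highest rejected bid = €51.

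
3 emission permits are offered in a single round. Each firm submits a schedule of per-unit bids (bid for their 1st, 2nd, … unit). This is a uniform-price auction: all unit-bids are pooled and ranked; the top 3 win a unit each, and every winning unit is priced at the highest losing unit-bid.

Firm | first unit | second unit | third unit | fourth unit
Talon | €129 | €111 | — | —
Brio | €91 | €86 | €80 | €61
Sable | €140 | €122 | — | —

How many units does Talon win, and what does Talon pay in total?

Talon: 1 unit, pays €111

All unit-bids, highest first — top 3: 140 (Sable-1), 129 (Talon-1), 122 (Sable-2)
The (k+1)-th unit-bid is €111.
Talon wins 1 unit(s) at €111 each.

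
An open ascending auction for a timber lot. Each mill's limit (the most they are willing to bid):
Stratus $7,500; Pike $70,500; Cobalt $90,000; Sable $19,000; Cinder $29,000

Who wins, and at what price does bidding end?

Rule: the price rises until one bidder remains; the winner pays the price at which the last rival dropped out.
Limits ranked: 90,000 (Cobalt) > 70,500 (Pike) > 29,000 (Cinder) > 19,000 (Sable) > 7,500 (Stratus)
Once the price passes $70,500, only Cobalt is left; the hammer falls at Pike's limit of $70,500.

Cobalt wins at $70,500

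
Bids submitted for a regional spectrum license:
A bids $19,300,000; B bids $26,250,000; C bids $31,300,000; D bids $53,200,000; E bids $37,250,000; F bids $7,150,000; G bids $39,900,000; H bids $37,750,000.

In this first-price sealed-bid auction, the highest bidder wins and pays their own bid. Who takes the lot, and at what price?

Bids in order: 53,200,000 (D) > 39,900,000 (G) > 37,750,000 (H) > 37,250,000 (E) > 31,300,000 (C) > 26,250,000 (B) > …
D is highest → pays own bid, $53,200,000.

D pays $53,200,000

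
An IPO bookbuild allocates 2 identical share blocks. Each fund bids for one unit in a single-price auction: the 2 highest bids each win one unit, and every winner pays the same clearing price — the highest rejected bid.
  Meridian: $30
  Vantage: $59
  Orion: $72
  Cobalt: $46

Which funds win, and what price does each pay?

Bids ranked high→low: 72 (Orion), 59 (Vantage), 46 (Cobalt), 30 (Meridian)
Winners (2 units): Orion, Vantage.
Clearing price = highest rejected bid = $46.

Orion, Vantage; each pays $46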